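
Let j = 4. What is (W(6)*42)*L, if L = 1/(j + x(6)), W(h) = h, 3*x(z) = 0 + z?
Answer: 42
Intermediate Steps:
x(z) = z/3 (x(z) = (0 + z)/3 = z/3)
L = ⅙ (L = 1/(4 + (⅓)*6) = 1/(4 + 2) = 1/6 = ⅙ ≈ 0.16667)
(W(6)*42)*L = (6*42)*(⅙) = 252*(⅙) = 42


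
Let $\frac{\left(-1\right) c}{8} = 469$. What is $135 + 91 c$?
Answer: $-341297$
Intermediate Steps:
$c = -3752$ ($c = \left(-8\right) 469 = -3752$)
$135 + 91 c = 135 + 91 \left(-3752\right) = 135 - 341432 = -341297$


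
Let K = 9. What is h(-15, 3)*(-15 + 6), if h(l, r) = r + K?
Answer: -108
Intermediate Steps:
h(l, r) = 9 + r (h(l, r) = r + 9 = 9 + r)
h(-15, 3)*(-15 + 6) = (9 + 3)*(-15 + 6) = 12*(-9) = -108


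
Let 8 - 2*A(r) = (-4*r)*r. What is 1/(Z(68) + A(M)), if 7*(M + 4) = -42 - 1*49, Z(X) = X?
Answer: 1/650 ≈ 0.0015385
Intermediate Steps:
M = -17 (M = -4 + (-42 - 1*49)/7 = -4 + (-42 - 49)/7 = -4 + (⅐)*(-91) = -4 - 13 = -17)
A(r) = 4 + 2*r² (A(r) = 4 - (-4*r)*r/2 = 4 - (-2)*r² = 4 + 2*r²)
1/(Z(68) + A(M)) = 1/(68 + (4 + 2*(-17)²)) = 1/(68 + (4 + 2*289)) = 1/(68 + (4 + 578)) = 1/(68 + 582) = 1/650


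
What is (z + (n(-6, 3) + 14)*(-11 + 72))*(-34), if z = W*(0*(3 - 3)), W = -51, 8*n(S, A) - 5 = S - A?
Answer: -27999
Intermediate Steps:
n(S, A) = 5/8 - A/8 + S/8 (n(S, A) = 5/8 + (S - A)/8 = 5/8 + (-A/8 + S/8) = 5/8 - A/8 + S/8)
z = 0 (z = -0*(3 - 3) = -0*0 = -51*0 = 0)
(z + (n(-6, 3) + 14)*(-11 + 72))*(-34) = (0 + ((5/8 - ⅛*3 + (⅛)*(-6)) + 14)*(-11 + 72))*(-34) = (0 + ((5/8 - 3/8 - ¾) + 14)*61)*(-34) = (0 + (-½ + 14)*61)*(-34) = (0 + (27/2)*61)*(-34) = (0 + 1647/2)*(-34) = (1647/2)*(-34) = -27999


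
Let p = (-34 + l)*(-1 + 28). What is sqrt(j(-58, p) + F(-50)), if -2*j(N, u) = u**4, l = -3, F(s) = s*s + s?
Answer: I*sqrt(1992011982202)/2 ≈ 7.0569e+5*I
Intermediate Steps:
F(s) = s + s**2 (F(s) = s**2 + s = s + s**2)
p = -999 (p = (-34 - 3)*(-1 + 28) = -37*27 = -999)
j(N, u) = -u**4/2
sqrt(j(-58, p) + F(-50)) = sqrt(-1/2*(-999)**4 - 50*(1 - 50)) = sqrt(-1/2*996005996001 - 50*(-49)) = sqrt(-996005996001/2 + 2450) = sqrt(-996005991101/2) = I*sqrt(1992011982202)/2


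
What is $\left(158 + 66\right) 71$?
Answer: $15904$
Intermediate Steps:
$\left(158 + 66\right) 71 = 224 \cdot 71 = 15904$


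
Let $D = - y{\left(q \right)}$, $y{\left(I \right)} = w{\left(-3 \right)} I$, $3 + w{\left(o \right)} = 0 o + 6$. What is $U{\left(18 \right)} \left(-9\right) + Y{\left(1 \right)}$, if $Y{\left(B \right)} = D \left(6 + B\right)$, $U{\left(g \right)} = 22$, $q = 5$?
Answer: $-303$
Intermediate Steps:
$w{\left(o \right)} = 3$ ($w{\left(o \right)} = -3 + \left(0 o + 6\right) = -3 + \left(0 + 6\right) = -3 + 6 = 3$)
$y{\left(I \right)} = 3 I$
$D = -15$ ($D = - 3 \cdot 5 = \left(-1\right) 15 = -15$)
$Y{\left(B \right)} = -90 - 15 B$ ($Y{\left(B \right)} = - 15 \left(6 + B\right) = -90 - 15 B$)
$U{\left(18 \right)} \left(-9\right) + Y{\left(1 \right)} = 22 \left(-9\right) - 105 = -198 - 105 = -303$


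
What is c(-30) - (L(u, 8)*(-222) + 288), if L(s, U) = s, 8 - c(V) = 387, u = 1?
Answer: -445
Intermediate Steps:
c(V) = -379 (c(V) = 8 - 1*387 = 8 - 387 = -379)
c(-30) - (L(u, 8)*(-222) + 288) = -379 - (1*(-222) + 288) = -379 - (-222 + 288) = -379 - 1*66 = -379 - 66 = -445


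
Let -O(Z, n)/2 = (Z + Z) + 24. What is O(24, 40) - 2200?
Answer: -2344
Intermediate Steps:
O(Z, n) = -48 - 4*Z (O(Z, n) = -2*((Z + Z) + 24) = -2*(2*Z + 24) = -2*(24 + 2*Z) = -48 - 4*Z)
O(24, 40) - 2200 = (-48 - 4*24) - 2200 = (-48 - 96) - 2200 = -144 - 2200 = -2344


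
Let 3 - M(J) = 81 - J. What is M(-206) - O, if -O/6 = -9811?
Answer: -59150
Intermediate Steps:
O = 58866 (O = -6*(-9811) = 58866)
M(J) = -78 + J (M(J) = 3 - (81 - J) = 3 + (-81 + J) = -78 + J)
M(-206) - O = (-78 - 206) - 1*58866 = -284 - 58866 = -59150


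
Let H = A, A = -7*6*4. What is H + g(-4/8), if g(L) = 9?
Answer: -159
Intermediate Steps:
A = -168 (A = -42*4 = -168)
H = -168
H + g(-4/8) = -168 + 9 = -159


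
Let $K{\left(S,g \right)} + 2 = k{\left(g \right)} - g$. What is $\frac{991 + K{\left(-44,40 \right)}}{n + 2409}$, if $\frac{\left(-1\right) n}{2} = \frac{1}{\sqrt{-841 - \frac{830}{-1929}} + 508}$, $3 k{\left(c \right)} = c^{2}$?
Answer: $\frac{4447 \left(508 \sqrt{1929} + 7 i \sqrt{33091}\right)}{3 \left(1223770 \sqrt{1929} + 16863 i \sqrt{33091}\right)} \approx 0.61533 - 5.7204 \cdot 10^{-8} i$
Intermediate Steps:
$k{\left(c \right)} = \frac{c^{2}}{3}$
$K{\left(S,g \right)} = -2 - g + \frac{g^{2}}{3}$ ($K{\left(S,g \right)} = -2 + \left(\frac{g^{2}}{3} - g\right) = -2 + \left(- g + \frac{g^{2}}{3}\right) = -2 - g + \frac{g^{2}}{3}$)
$n = - \frac{2}{508 + \frac{7 i \sqrt{63832539}}{1929}}$ ($n = - \frac{2}{\sqrt{-841 - \frac{830}{-1929}} + 508} = - \frac{2}{\sqrt{-841 - - \frac{830}{1929}} + 508} = - \frac{2}{\sqrt{-841 + \frac{830}{1929}} + 508} = - \frac{2}{\sqrt{- \frac{1621459}{1929}} + 508} = - \frac{2}{\frac{7 i \sqrt{63832539}}{1929} + 508} = - \frac{2}{508 + \frac{7 i \sqrt{63832539}}{1929}} \approx -0.0039242 + 0.00022396 i$)
$\frac{991 + K{\left(-44,40 \right)}}{n + 2409} = \frac{991 - \left(42 - \frac{1600}{3}\right)}{- \frac{2 \sqrt{1929}}{508 \sqrt{1929} + 7 i \sqrt{33091}} + 2409} = \frac{991 - - \frac{1474}{3}}{2409 - \frac{2 \sqrt{1929}}{508 \sqrt{1929} + 7 i \sqrt{33091}}} = \frac{991 + \frac{1474}{3}}{2409 - \frac{2 \sqrt{1929}}{508 \sqrt{1929} + 7 i \sqrt{33091}}} = \frac{4447}{3 \left(2409 - \frac{2 \sqrt{1929}}{508 \sqrt{1929} + 7 i \sqrt{33091}}\right)}$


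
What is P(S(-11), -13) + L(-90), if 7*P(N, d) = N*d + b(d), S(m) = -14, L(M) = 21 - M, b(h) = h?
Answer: 946/7 ≈ 135.14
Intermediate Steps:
P(N, d) = d/7 + N*d/7 (P(N, d) = (N*d + d)/7 = (d + N*d)/7 = d/7 + N*d/7)
P(S(-11), -13) + L(-90) = (⅐)*(-13)*(1 - 14) + (21 - 1*(-90)) = (⅐)*(-13)*(-13) + (21 + 90) = 169/7 + 111 = 946/7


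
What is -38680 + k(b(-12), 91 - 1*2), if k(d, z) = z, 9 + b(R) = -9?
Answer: -38591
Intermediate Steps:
b(R) = -18 (b(R) = -9 - 9 = -18)
-38680 + k(b(-12), 91 - 1*2) = -38680 + (91 - 1*2) = -38680 + (91 - 2) = -38680 + 89 = -38591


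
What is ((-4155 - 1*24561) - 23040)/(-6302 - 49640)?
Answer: 25878/27971 ≈ 0.92517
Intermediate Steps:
((-4155 - 1*24561) - 23040)/(-6302 - 49640) = ((-4155 - 24561) - 23040)/(-55942) = (-28716 - 23040)*(-1/55942) = -51756*(-1/55942) = 25878/27971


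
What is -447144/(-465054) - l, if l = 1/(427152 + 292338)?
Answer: 53619195251/55766950410 ≈ 0.96149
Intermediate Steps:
l = 1/719490 ≈ 1.3899e-6
-447144/(-465054) - l = -447144/(-465054) - 1*1/719490 = -447144*(-1/465054) - 1/719490 = 74524/77509 - 1/719490 = 53619195251/55766950410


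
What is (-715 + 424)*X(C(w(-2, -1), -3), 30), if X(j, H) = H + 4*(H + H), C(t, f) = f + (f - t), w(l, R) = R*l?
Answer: -78570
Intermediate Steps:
C(t, f) = -t + 2*f
X(j, H) = 9*H (X(j, H) = H + 4*(2*H) = H + 8*H = 9*H)
(-715 + 424)*X(C(w(-2, -1), -3), 30) = (-715 + 424)*(9*30) = -291*270 = -78570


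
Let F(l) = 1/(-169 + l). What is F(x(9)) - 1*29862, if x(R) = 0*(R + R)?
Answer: -5046679/169 ≈ -29862.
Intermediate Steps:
x(R) = 0 (x(R) = 0*(2*R) = 0)
F(x(9)) - 1*29862 = 1/(-169 + 0) - 1*29862 = 1/(-169) - 29862 = -1/169 - 29862 = -5046679/169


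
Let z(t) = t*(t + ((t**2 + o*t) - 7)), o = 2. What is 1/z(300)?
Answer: 1/27267900 ≈ 3.6673e-8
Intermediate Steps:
z(t) = t*(-7 + t**2 + 3*t) (z(t) = t*(t + ((t**2 + 2*t) - 7)) = t*(t + (-7 + t**2 + 2*t)) = t*(-7 + t**2 + 3*t))
1/z(300) = 1/(300*(-7 + 300**2 + 3*300)) = 1/(300*(-7 + 90000 + 900)) = 1/(300*90893) = 1/27267900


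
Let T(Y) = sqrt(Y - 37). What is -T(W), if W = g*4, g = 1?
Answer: -I*sqrt(33) ≈ -5.7446*I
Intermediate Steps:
W = 4 (W = 1*4 = 4)
T(Y) = sqrt(-37 + Y)
-T(W) = -sqrt(-37 + 4) = -sqrt(-33) = -I*sqrt(33)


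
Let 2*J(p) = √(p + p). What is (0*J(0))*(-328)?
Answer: 0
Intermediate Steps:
J(p) = √2*√p/2 (J(p) = √(p + p)/2 = √(2*p)/2 = (√2*√p)/2 = √2*√p/2)
(0*J(0))*(-328) = (0*(√2*√0/2))*(-328) = (0*((½)*√2*0))*(-328) = (0*0)*(-328) = 0*(-328) = 0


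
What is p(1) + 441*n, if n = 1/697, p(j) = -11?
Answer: -7226/697 ≈ -10.367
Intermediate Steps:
n = 1/697 ≈ 0.0014347
p(1) + 441*n = -11 + 441*(1/697) = -11 + 441/697 = -7226/697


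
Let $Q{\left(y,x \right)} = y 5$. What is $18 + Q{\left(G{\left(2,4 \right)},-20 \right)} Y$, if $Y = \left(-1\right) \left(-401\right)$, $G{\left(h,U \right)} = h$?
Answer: $4028$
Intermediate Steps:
$Y = 401$
$Q{\left(y,x \right)} = 5 y$
$18 + Q{\left(G{\left(2,4 \right)},-20 \right)} Y = 18 + 5 \cdot 2 \cdot 401 = 18 + 10 \cdot 401 = 18 + 4010 = 4028$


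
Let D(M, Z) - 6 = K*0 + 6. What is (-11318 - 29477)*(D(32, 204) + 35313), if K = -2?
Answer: -1441083375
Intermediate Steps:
D(M, Z) = 12 (D(M, Z) = 6 + (-2*0 + 6) = 6 + (0 + 6) = 6 + 6 = 12)
(-11318 - 29477)*(D(32, 204) + 35313) = (-11318 - 29477)*(12 + 35313) = -40795*35325 = -1441083375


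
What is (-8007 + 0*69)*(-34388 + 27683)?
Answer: 53686935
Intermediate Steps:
(-8007 + 0*69)*(-34388 + 27683) = (-8007 + 0)*(-6705) = -8007*(-6705) = 53686935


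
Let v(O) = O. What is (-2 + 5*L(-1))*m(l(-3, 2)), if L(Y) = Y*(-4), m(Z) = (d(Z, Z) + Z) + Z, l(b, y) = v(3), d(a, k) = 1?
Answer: 126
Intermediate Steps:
l(b, y) = 3
m(Z) = 1 + 2*Z (m(Z) = (1 + Z) + Z = 1 + 2*Z)
L(Y) = -4*Y
(-2 + 5*L(-1))*m(l(-3, 2)) = (-2 + 5*(-4*(-1)))*(1 + 2*3) = (-2 + 5*4)*(1 + 6) = (-2 + 20)*7 = 18*7 = 126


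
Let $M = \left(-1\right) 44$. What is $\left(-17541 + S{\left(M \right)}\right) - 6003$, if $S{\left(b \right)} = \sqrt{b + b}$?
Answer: $-23544 + 2 i \sqrt{22} \approx -23544.0 + 9.3808 i$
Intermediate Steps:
$M = -44$
$S{\left(b \right)} = \sqrt{2} \sqrt{b}$ ($S{\left(b \right)} = \sqrt{2 b} = \sqrt{2} \sqrt{b}$)
$\left(-17541 + S{\left(M \right)}\right) - 6003 = \left(-17541 + \sqrt{2} \sqrt{-44}\right) - 6003 = \left(-17541 + \sqrt{2} \cdot 2 i \sqrt{11}\right) - 6003 = \left(-17541 + 2 i \sqrt{22}\right) - 6003 = -23544 + 2 i \sqrt{22}$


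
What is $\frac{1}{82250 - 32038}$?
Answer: $\frac{1}{50212} \approx 1.9916 \cdot 10^{-5}$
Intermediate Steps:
$\frac{1}{82250 - 32038} = \frac{1}{50212}$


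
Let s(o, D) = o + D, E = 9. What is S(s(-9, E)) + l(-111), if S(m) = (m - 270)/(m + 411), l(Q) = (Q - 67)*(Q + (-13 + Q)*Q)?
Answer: -332942148/137 ≈ -2.4302e+6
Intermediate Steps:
s(o, D) = D + o
l(Q) = (-67 + Q)*(Q + Q*(-13 + Q))
S(m) = (-270 + m)/(411 + m)
S(s(-9, E)) + l(-111) = (-270 + (9 - 9))/(411 + (9 - 9)) - 111*(804 + (-111)² - 79*(-111)) = (-270 + 0)/(411 + 0) - 111*(804 + 12321 + 8769) = -270/411 - 111*21894 = (1/411)*(-270) - 2430234 = -90/137 - 2430234 = -332942148/137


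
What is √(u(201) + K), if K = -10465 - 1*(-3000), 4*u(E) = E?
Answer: I*√29659/2 ≈ 86.109*I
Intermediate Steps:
u(E) = E/4
K = -7465 (K = -10465 + 3000 = -7465)
√(u(201) + K) = √((¼)*201 - 7465) = √(201/4 - 7465) = √(-29659/4) = I*√29659/2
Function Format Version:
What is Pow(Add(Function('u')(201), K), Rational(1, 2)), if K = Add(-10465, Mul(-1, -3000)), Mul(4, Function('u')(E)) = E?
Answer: Mul(Rational(1, 2), I, Pow(29659, Rational(1, 2))) ≈ Mul(86.109, I)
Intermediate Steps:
Function('u')(E) = Mul(Rational(1, 4), E)
K = -7465 (K = Add(-10465, 3000) = -7465)
Pow(Add(Function('u')(201), K), Rational(1, 2)) = Pow(Add(Mul(Rational(1, 4), 201), -7465), Rational(1, 2)) = Pow(Add(Rational(201, 4), -7465), Rational(1, 2)) = Pow(Rational(-29659, 4), Rational(1, 2)) = Mul(Rational(1, 2), I, Pow(29659, Rational(1, 2)))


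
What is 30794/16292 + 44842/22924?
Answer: 89780470/23342363 ≈ 3.8462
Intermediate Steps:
30794/16292 + 44842/22924 = 30794*(1/16292) + 44842*(1/22924) = 15397/8146 + 22421/11462 = 89780470/23342363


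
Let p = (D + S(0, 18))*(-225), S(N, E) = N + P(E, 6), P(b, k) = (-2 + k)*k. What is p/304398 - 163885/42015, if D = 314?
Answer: -196598174/47367711 ≈ -4.1505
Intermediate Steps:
P(b, k) = k*(-2 + k)
S(N, E) = 24 + N (S(N, E) = N + 6*(-2 + 6) = N + 6*4 = N + 24 = 24 + N)
p = -76050 (p = (314 + (24 + 0))*(-225) = (314 + 24)*(-225) = 338*(-225) = -76050)
p/304398 - 163885/42015 = -76050/304398 - 163885/42015 = -76050*1/304398 - 163885*1/42015 = -4225/16911 - 32777/8403 = -196598174/47367711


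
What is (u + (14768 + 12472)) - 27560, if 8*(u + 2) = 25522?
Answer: 11473/4 ≈ 2868.3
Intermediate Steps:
u = 12753/4 (u = -2 + (⅛)*25522 = -2 + 12761/4 = 12753/4 ≈ 3188.3)
(u + (14768 + 12472)) - 27560 = (12753/4 + (14768 + 12472)) - 27560 = (12753/4 + 27240) - 27560 = 121713/4 - 27560 = 11473/4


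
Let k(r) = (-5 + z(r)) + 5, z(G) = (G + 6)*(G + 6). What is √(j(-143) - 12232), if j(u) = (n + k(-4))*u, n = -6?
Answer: I*√11946 ≈ 109.3*I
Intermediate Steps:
z(G) = (6 + G)² (z(G) = (6 + G)*(6 + G) = (6 + G)²)
k(r) = (6 + r)² (k(r) = (-5 + (6 + r)²) + 5 = (6 + r)²)
j(u) = -2*u (j(u) = (-6 + (6 - 4)²)*u = (-6 + 2²)*u = (-6 + 4)*u = -2*u)
√(j(-143) - 12232) = √(-2*(-143) - 12232) = √(286 - 12232) = √(-11946) = I*√11946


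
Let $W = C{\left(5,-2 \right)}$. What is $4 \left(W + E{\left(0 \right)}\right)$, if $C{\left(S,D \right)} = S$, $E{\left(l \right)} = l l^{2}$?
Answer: $20$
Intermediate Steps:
$E{\left(l \right)} = l^{3}$
$W = 5$
$4 \left(W + E{\left(0 \right)}\right) = 4 \left(5 + 0^{3}\right) = 4 \left(5 + 0\right) = 4 \cdot 5 = 20$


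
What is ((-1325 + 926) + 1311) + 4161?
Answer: 5073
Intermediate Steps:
((-1325 + 926) + 1311) + 4161 = (-399 + 1311) + 4161 = 912 + 4161 = 5073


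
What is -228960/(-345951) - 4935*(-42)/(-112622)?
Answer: -850357975/721512843 ≈ -1.1786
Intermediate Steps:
-228960/(-345951) - 4935*(-42)/(-112622) = -228960*(-1/345951) + 207270*(-1/112622) = 8480/12813 - 103635/56311 = -850357975/721512843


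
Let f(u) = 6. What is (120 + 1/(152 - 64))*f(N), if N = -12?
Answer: 31683/44 ≈ 720.07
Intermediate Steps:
(120 + 1/(152 - 64))*f(N) = (120 + 1/(152 - 64))*6 = (120 + 1/88)*6 = (10561/88)*6 = 31683/44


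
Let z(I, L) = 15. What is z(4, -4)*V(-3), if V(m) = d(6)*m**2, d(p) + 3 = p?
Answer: 405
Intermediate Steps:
d(p) = -3 + p
V(m) = 3*m**2 (V(m) = (-3 + 6)*m**2 = 3*m**2)
z(4, -4)*V(-3) = 15*(3*(-3)**2) = 15*(3*9) = 15*27 = 405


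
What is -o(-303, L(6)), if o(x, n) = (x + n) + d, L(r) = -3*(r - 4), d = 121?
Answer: 188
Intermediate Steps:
L(r) = 12 - 3*r (L(r) = -3*(-4 + r) = 12 - 3*r)
o(x, n) = 121 + n + x (o(x, n) = (x + n) + 121 = (n + x) + 121 = 121 + n + x)
-o(-303, L(6)) = -(121 + (12 - 3*6) - 303) = -(121 + (12 - 18) - 303) = -(121 - 6 - 303) = -1*(-188) = 188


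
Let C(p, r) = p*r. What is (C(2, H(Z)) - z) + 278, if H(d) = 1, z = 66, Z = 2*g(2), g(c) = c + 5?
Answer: 214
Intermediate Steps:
g(c) = 5 + c
Z = 14 (Z = 2*(5 + 2) = 2*7 = 14)
(C(2, H(Z)) - z) + 278 = (2*1 - 1*66) + 278 = (2 - 66) + 278 = -64 + 278 = 214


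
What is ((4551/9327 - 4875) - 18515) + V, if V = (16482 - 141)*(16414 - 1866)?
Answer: 739026332619/3109 ≈ 2.3771e+8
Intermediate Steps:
V = 237728868 (V = 16341*14548 = 237728868)
((4551/9327 - 4875) - 18515) + V = ((4551/9327 - 4875) - 18515) + 237728868 = ((4551*(1/9327) - 4875) - 18515) + 237728868 = ((1517/3109 - 4875) - 18515) + 237728868 = (-15154858/3109 - 18515) + 237728868 = -72717993/3109 + 237728868 = 739026332619/3109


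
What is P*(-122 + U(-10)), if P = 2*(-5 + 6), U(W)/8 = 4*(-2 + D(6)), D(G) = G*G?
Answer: 1932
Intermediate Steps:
D(G) = G²
U(W) = 1088 (U(W) = 8*(4*(-2 + 6²)) = 8*(4*(-2 + 36)) = 8*(4*34) = 8*136 = 1088)
P = 2 (P = 2*1 = 2)
P*(-122 + U(-10)) = 2*(-122 + 1088) = 2*966 = 1932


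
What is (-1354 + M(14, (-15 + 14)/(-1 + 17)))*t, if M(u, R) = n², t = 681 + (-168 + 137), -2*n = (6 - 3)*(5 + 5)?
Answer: -733850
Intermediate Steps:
n = -15 (n = -(6 - 3)*(5 + 5)/2 = -3*10/2 = -½*30 = -15)
t = 650 (t = 681 - 31 = 650)
M(u, R) = 225 (M(u, R) = (-15)² = 225)
(-1354 + M(14, (-15 + 14)/(-1 + 17)))*t = (-1354 + 225)*650 = -1129*650 = -733850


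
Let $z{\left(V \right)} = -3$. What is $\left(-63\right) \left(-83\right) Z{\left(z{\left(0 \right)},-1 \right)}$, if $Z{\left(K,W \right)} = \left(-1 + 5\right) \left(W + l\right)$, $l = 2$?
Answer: $20916$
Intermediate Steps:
$Z{\left(K,W \right)} = 8 + 4 W$ ($Z{\left(K,W \right)} = \left(-1 + 5\right) \left(W + 2\right) = 4 \left(2 + W\right) = 8 + 4 W$)
$\left(-63\right) \left(-83\right) Z{\left(z{\left(0 \right)},-1 \right)} = \left(-63\right) \left(-83\right) \left(8 + 4 \left(-1\right)\right) = 5229 \left(8 - 4\right) = 5229 \cdot 4 = 20916$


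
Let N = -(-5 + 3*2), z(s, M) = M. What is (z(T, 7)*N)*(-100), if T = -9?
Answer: 700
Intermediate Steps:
N = -1 (N = -(-5 + 6) = -1*1 = -1)
(z(T, 7)*N)*(-100) = (7*(-1))*(-100) = -7*(-100) = 700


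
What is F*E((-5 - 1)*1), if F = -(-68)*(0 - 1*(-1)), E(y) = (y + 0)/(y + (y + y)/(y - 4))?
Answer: 85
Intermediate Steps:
E(y) = y/(y + 2*y/(-4 + y)) (E(y) = y/(y + (2*y)/(-4 + y)) = y/(y + 2*y/(-4 + y)))
F = 68 (F = -(-68)*(0 + 1) = -(-68) = -68*(-1) = 68)
F*E((-5 - 1)*1) = 68*((-4 + (-5 - 1)*1)/(-2 + (-5 - 1)*1)) = 68*((-4 - 6*1)/(-2 - 6*1)) = 68*((-4 - 6)/(-2 - 6)) = 68*(-10/(-8)) = 68*(-1/8*(-10)) = 68*(5/4) = 85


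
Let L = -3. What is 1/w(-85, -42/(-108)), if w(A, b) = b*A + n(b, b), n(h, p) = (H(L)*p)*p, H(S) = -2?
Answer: -81/2702 ≈ -0.029978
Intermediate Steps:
n(h, p) = -2*p**2 (n(h, p) = (-2*p)*p = -2*p**2)
w(A, b) = -2*b**2 + A*b (w(A, b) = b*A - 2*b**2 = A*b - 2*b**2 = -2*b**2 + A*b)
1/w(-85, -42/(-108)) = 1/((-42/(-108))*(-85 - (-84)/(-108))) = 1/((-42*(-1/108))*(-85 - (-84)*(-1)/108)) = 1/(7*(-85 - 2*7/18)/18) = 1/(7*(-85 - 7/9)/18) = 1/((7/18)*(-772/9)) = 1/(-2702/81) = -81/2702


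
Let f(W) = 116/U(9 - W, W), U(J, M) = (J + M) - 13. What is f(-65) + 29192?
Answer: 29163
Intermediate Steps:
U(J, M) = -13 + J + M
f(W) = -29 (f(W) = 116/(-13 + (9 - W) + W) = 116/(-4) = 116*(-¼) = -29)
f(-65) + 29192 = -29 + 29192 = 29163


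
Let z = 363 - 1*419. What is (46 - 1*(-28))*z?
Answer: -4144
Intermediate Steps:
z = -56 (z = 363 - 419 = -56)
(46 - 1*(-28))*z = (46 - 1*(-28))*(-56) = (46 + 28)*(-56) = 74*(-56) = -4144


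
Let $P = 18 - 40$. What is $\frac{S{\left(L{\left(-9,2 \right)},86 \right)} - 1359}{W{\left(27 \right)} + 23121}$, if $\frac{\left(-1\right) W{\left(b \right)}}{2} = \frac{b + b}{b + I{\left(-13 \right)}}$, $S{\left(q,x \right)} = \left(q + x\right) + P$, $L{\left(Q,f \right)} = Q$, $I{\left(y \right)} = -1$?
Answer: $- \frac{16952}{300519} \approx -0.056409$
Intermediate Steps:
$P = -22$
$S{\left(q,x \right)} = -22 + q + x$ ($S{\left(q,x \right)} = \left(q + x\right) - 22 = -22 + q + x$)
$W{\left(b \right)} = - \frac{4 b}{-1 + b}$ ($W{\left(b \right)} = - 2 \frac{b + b}{b - 1} = - 2 \frac{2 b}{-1 + b} = - \frac{4 b}{-1 + b}$)
$\frac{S{\left(L{\left(-9,2 \right)},86 \right)} - 1359}{W{\left(27 \right)} + 23121} = \frac{\left(-22 - 9 + 86\right) - 1359}{\left(-4\right) 27 \frac{1}{-1 + 27} + 23121} = \frac{55 - 1359}{\left(-4\right) 27 \cdot \frac{1}{26} + 23121} = - \frac{1304}{\left(-4\right) 27 \cdot \frac{1}{26} + 23121} = - \frac{1304}{- \frac{54}{13} + 23121} = - \frac{1304}{\frac{300519}{13}} = \left(-1304\right) \frac{13}{300519} = - \frac{16952}{300519}$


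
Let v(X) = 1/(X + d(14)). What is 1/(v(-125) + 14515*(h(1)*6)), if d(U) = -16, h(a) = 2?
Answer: 141/24559379 ≈ 5.7412e-6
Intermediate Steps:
v(X) = 1/(-16 + X) (v(X) = 1/(X - 16) = 1/(-16 + X))
1/(v(-125) + 14515*(h(1)*6)) = 1/(1/(-16 - 125) + 14515*(2*6)) = 1/(1/(-141) + 14515*12) = 1/(-1/141 + 174180) = 1/(24559379/141) = 141/24559379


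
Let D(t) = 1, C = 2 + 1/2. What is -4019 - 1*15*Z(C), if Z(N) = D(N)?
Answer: -4034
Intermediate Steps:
C = 5/2 (C = 2 + ½ = 5/2 ≈ 2.5000)
Z(N) = 1
-4019 - 1*15*Z(C) = -4019 - 1*15 = -4019 - 15 = -4034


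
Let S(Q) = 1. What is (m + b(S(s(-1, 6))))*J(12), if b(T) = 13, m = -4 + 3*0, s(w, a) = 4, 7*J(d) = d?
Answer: 108/7 ≈ 15.429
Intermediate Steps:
J(d) = d/7
m = -4 (m = -4 + 0 = -4)
(m + b(S(s(-1, 6))))*J(12) = (-4 + 13)*((1/7)*12) = 9*(12/7) = 108/7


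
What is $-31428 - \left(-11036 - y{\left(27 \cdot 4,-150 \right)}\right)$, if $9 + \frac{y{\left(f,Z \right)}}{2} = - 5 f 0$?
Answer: $-20410$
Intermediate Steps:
$y{\left(f,Z \right)} = -18$ ($y{\left(f,Z \right)} = -18 + 2 - 5 f 0 = -18 + 2 \cdot 0 = -18 + 0 = -18$)
$-31428 - \left(-11036 - y{\left(27 \cdot 4,-150 \right)}\right) = -31428 - \left(-11036 - -18\right) = -31428 - \left(-11036 + 18\right) = -31428 - -11018 = -31428 + 11018 = -20410$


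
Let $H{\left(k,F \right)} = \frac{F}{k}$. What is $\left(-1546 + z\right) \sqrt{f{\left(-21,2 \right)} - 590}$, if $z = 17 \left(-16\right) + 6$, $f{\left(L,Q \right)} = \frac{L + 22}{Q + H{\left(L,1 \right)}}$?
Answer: $- \frac{1812 i \sqrt{990929}}{41} \approx - 43994.0 i$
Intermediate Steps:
$f{\left(L,Q \right)} = \frac{22 + L}{Q + \frac{1}{L}}$ ($f{\left(L,Q \right)} = \frac{L + 22}{Q + 1 \frac{1}{L}} = \frac{22 + L}{Q + \frac{1}{L}}$)
$z = -266$ ($z = -272 + 6 = -266$)
$\left(-1546 + z\right) \sqrt{f{\left(-21,2 \right)} - 590} = \left(-1546 - 266\right) \sqrt{- \frac{21 \left(22 - 21\right)}{1 - 42} - 590} = - 1812 \sqrt{\left(-21\right) \frac{1}{1 - 42} \cdot 1 - 590} = - 1812 \sqrt{\left(-21\right) \frac{1}{-41} \cdot 1 - 590} = - 1812 \sqrt{\left(-21\right) \left(- \frac{1}{41}\right) 1 - 590} = - 1812 \sqrt{\frac{21}{41} - 590} = - 1812 \sqrt{- \frac{24169}{41}} = - 1812 \frac{i \sqrt{990929}}{41} = - \frac{1812 i \sqrt{990929}}{41}$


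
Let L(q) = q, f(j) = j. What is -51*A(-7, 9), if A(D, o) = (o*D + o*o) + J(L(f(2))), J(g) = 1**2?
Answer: -969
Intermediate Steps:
J(g) = 1
A(D, o) = 1 + o**2 + D*o (A(D, o) = (o*D + o*o) + 1 = (D*o + o**2) + 1 = (o**2 + D*o) + 1 = 1 + o**2 + D*o)
-51*A(-7, 9) = -51*(1 + 9**2 - 7*9) = -51*(1 + 81 - 63) = -51*19 = -969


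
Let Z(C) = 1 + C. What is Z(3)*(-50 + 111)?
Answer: 244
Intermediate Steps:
Z(3)*(-50 + 111) = (1 + 3)*(-50 + 111) = 4*61 = 244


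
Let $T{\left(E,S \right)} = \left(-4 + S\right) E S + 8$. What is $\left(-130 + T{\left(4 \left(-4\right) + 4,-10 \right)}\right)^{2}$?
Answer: $3247204$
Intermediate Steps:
$T{\left(E,S \right)} = 8 + E S \left(-4 + S\right)$ ($T{\left(E,S \right)} = E \left(-4 + S\right) S + 8 = E S \left(-4 + S\right) + 8 = 8 + E S \left(-4 + S\right)$)
$\left(-130 + T{\left(4 \left(-4\right) + 4,-10 \right)}\right)^{2} = \left(-130 + \left(8 + \left(4 \left(-4\right) + 4\right) \left(-10\right)^{2} - 4 \left(4 \left(-4\right) + 4\right) \left(-10\right)\right)\right)^{2} = \left(-130 + \left(8 + \left(-16 + 4\right) 100 - 4 \left(-16 + 4\right) \left(-10\right)\right)\right)^{2} = \left(-130 - \left(1192 + 480\right)\right)^{2} = \left(-130 - 1672\right)^{2} = \left(-1802\right)^{2} = 3247204$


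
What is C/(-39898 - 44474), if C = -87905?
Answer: 87905/84372 ≈ 1.0419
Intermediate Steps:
C/(-39898 - 44474) = -87905/(-39898 - 44474) = -87905/(-84372) = -87905*(-1/84372) = 87905/84372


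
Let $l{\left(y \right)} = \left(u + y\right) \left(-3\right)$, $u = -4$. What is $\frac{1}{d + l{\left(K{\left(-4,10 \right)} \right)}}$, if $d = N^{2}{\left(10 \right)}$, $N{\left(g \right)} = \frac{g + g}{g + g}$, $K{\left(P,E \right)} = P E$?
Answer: $\frac{1}{133} \approx 0.0075188$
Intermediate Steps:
$K{\left(P,E \right)} = E P$
$N{\left(g \right)} = 1$ ($N{\left(g \right)} = \frac{2 g}{2 g} = 2 g \frac{1}{2 g} = 1$)
$l{\left(y \right)} = 12 - 3 y$ ($l{\left(y \right)} = \left(-4 + y\right) \left(-3\right) = 12 - 3 y$)
$d = 1$ ($d = 1^{2} = 1$)
$\frac{1}{d + l{\left(K{\left(-4,10 \right)} \right)}} = \frac{1}{1 - \left(-12 + 3 \cdot 10 \left(-4\right)\right)} = \frac{1}{1 + \left(12 - -120\right)} = \frac{1}{1 + \left(12 + 120\right)} = \frac{1}{1 + 132} = \frac{1}{133}$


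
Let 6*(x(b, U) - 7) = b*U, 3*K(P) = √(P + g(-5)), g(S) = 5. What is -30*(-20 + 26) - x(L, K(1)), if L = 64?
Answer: -187 - 32*√6/9 ≈ -195.71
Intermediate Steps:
K(P) = √(5 + P)/3 (K(P) = √(P + 5)/3 = √(5 + P)/3)
x(b, U) = 7 + U*b/6 (x(b, U) = 7 + (b*U)/6 = 7 + (U*b)/6 = 7 + U*b/6)
-30*(-20 + 26) - x(L, K(1)) = -30*(-20 + 26) - (7 + (⅙)*(√(5 + 1)/3)*64) = -30*6 - (7 + (⅙)*(√6/3)*64) = -180 - (7 + 32*√6/9) = -180 + (-7 - 32*√6/9) = -187 - 32*√6/9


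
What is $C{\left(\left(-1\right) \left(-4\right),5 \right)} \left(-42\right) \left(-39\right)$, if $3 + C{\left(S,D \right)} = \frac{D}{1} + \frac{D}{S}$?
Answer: $\frac{10647}{2} \approx 5323.5$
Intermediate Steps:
$C{\left(S,D \right)} = -3 + D + \frac{D}{S}$ ($C{\left(S,D \right)} = -3 + \left(\frac{D}{1} + \frac{D}{S}\right) = -3 + \left(D 1 + \frac{D}{S}\right) = -3 + \left(D + \frac{D}{S}\right) = -3 + D + \frac{D}{S}$)
$C{\left(\left(-1\right) \left(-4\right),5 \right)} \left(-42\right) \left(-39\right) = \left(-3 + 5 + \frac{5}{\left(-1\right) \left(-4\right)}\right) \left(-42\right) \left(-39\right) = \left(-3 + 5 + \frac{5}{4}\right) \left(-42\right) \left(-39\right) = \frac{13}{4} \left(-42\right) \left(-39\right) = \left(- \frac{273}{2}\right) \left(-39\right) = \frac{10647}{2}$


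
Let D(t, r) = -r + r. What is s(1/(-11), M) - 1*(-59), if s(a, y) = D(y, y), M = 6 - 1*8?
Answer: 59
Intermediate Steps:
M = -2 (M = 6 - 8 = -2)
D(t, r) = 0
s(a, y) = 0
s(1/(-11), M) - 1*(-59) = 0 - 1*(-59) = 0 + 59 = 59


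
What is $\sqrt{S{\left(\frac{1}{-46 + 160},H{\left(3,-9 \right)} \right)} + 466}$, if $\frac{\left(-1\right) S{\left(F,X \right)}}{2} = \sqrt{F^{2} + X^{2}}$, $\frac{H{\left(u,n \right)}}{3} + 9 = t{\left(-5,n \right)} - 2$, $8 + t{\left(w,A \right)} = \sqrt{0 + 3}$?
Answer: $\frac{\sqrt{1514034 - 57 \sqrt{42574897 - 4444632 \sqrt{3}}}}{57} \approx 19.037$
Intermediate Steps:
$t{\left(w,A \right)} = -8 + \sqrt{3}$ ($t{\left(w,A \right)} = -8 + \sqrt{0 + 3} = -8 + \sqrt{3}$)
$H{\left(u,n \right)} = -57 + 3 \sqrt{3}$ ($H{\left(u,n \right)} = -27 + 3 \left(\left(-8 + \sqrt{3}\right) - 2\right) = -27 + 3 \left(-10 + \sqrt{3}\right) = -27 - \left(30 - 3 \sqrt{3}\right) = -57 + 3 \sqrt{3}$)
$S{\left(F,X \right)} = - 2 \sqrt{F^{2} + X^{2}}$
$\sqrt{S{\left(\frac{1}{-46 + 160},H{\left(3,-9 \right)} \right)} + 466} = \sqrt{- 2 \sqrt{\left(\frac{1}{-46 + 160}\right)^{2} + \left(-57 + 3 \sqrt{3}\right)^{2}} + 466} = \sqrt{- 2 \sqrt{\left(\frac{1}{114}\right)^{2} + \left(-57 + 3 \sqrt{3}\right)^{2}} + 466} = \sqrt{- 2 \sqrt{\frac{1}{12996} + \left(-57 + 3 \sqrt{3}\right)^{2}} + 466} = \sqrt{466 - 2 \sqrt{\frac{1}{12996} + \left(-57 + 3 \sqrt{3}\right)^{2}}}$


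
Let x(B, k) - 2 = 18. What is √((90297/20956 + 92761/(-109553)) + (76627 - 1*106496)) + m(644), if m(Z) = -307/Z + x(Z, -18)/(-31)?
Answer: -22397/19964 + I*√232856825971076097681/88299718 ≈ -1.1219 + 172.82*I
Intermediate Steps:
x(B, k) = 20 (x(B, k) = 2 + 18 = 20)
m(Z) = -20/31 - 307/Z (m(Z) = -307/Z + 20/(-31) = -307/Z + 20*(-1/31) = -307/Z - 20/31 = -20/31 - 307/Z)
√((90297/20956 + 92761/(-109553)) + (76627 - 1*106496)) + m(644) = √((90297/20956 + 92761/(-109553)) + (76627 - 1*106496)) + (-20/31 - 307/644) = √((90297*(1/20956) + 92761*(-1/109553)) + (76627 - 106496)) + (-20/31 - 307*1/644) = √((90297/20956 - 92761/109553) - 29869) + (-20/31 - 307/644) = √(7948407725/2295792668 - 29869) - 22397/19964 = √(-68565082792767/2295792668) - 22397/19964 = I*√232856825971076097681/88299718 - 22397/19964 = -22397/19964 + I*√232856825971076097681/88299718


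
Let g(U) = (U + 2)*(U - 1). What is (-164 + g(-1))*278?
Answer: -46148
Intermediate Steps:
g(U) = (-1 + U)*(2 + U) (g(U) = (2 + U)*(-1 + U) = (-1 + U)*(2 + U))
(-164 + g(-1))*278 = (-164 + (-2 - 1 + (-1)²))*278 = (-164 + (-2 - 1 + 1))*278 = (-164 - 2)*278 = -166*278 = -46148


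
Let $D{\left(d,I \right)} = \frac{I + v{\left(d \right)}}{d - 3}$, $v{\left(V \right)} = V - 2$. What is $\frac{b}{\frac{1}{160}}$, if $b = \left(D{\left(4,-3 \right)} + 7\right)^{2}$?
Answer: $5760$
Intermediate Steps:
$v{\left(V \right)} = -2 + V$
$D{\left(d,I \right)} = \frac{-2 + I + d}{-3 + d}$ ($D{\left(d,I \right)} = \frac{I + \left(-2 + d\right)}{d - 3} = \frac{-2 + I + d}{-3 + d}$)
$b = 36$ ($b = \left(\frac{-2 - 3 + 4}{-3 + 4} + 7\right)^{2} = \left(1^{-1} \left(-1\right) + 7\right)^{2} = \left(1 \left(-1\right) + 7\right)^{2} = \left(-1 + 7\right)^{2} = 6^{2} = 36$)
$\frac{b}{\frac{1}{160}} = \frac{36}{\frac{1}{160}} = 36 \frac{1}{\frac{1}{160}} = 36 \cdot 160 = 5760$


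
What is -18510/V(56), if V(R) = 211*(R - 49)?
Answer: -18510/1477 ≈ -12.532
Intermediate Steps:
V(R) = -10339 + 211*R (V(R) = 211*(-49 + R) = -10339 + 211*R)
-18510/V(56) = -18510/(-10339 + 211*56) = -18510/(-10339 + 11816) = -18510/1477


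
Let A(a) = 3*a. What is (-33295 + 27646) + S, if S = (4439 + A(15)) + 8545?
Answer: 7380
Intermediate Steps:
S = 13029 (S = (4439 + 3*15) + 8545 = (4439 + 45) + 8545 = 4484 + 8545 = 13029)
(-33295 + 27646) + S = (-33295 + 27646) + 13029 = -5649 + 13029 = 7380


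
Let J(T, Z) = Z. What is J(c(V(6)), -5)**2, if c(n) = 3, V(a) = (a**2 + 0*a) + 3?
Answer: 25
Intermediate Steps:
V(a) = 3 + a**2 (V(a) = (a**2 + 0) + 3 = a**2 + 3 = 3 + a**2)
J(c(V(6)), -5)**2 = (-5)**2 = 25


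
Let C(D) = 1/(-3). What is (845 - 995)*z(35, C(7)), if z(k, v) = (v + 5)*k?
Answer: -24500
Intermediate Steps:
C(D) = -⅓ (C(D) = 1*(-⅓) = -⅓)
z(k, v) = k*(5 + v) (z(k, v) = (5 + v)*k = k*(5 + v))
(845 - 995)*z(35, C(7)) = (845 - 995)*(35*(5 - ⅓)) = -5250*14/3 = -150*490/3 = -24500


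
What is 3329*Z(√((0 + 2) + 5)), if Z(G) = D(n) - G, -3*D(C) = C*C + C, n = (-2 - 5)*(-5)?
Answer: -1398180 - 3329*√7 ≈ -1.4070e+6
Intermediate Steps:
n = 35 (n = -7*(-5) = 35)
D(C) = -C/3 - C²/3 (D(C) = -(C*C + C)/3 = -(C² + C)/3 = -(C + C²)/3 = -C/3 - C²/3)
Z(G) = -420 - G (Z(G) = -⅓*35*(1 + 35) - G = -⅓*35*36 - G = -420 - G)
3329*Z(√((0 + 2) + 5)) = 3329*(-420 - √((0 + 2) + 5)) = 3329*(-420 - √(2 + 5)) = 3329*(-420 - √7) = -1398180 - 3329*√7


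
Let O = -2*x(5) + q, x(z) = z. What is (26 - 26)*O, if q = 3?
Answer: 0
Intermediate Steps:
O = -7 (O = -2*5 + 3 = -10 + 3 = -7)
(26 - 26)*O = (26 - 26)*(-7) = 0*(-7) = 0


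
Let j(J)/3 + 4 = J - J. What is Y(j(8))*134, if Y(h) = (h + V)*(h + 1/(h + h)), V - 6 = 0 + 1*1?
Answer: 96815/12 ≈ 8067.9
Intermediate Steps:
V = 7 (V = 6 + (0 + 1*1) = 6 + (0 + 1) = 6 + 1 = 7)
j(J) = -12 (j(J) = -12 + 3*(J - J) = -12 + 3*0 = -12 + 0 = -12)
Y(h) = (7 + h)*(h + 1/(2*h)) (Y(h) = (h + 7)*(h + 1/(h + h)) = (7 + h)*(h + 1/(2*h)))
Y(j(8))*134 = (1/2 + (-12)**2 + 7*(-12) + (7/2)/(-12))*134 = (1/2 + 144 - 84 + (7/2)*(-1/12))*134 = (1/2 + 144 - 84 - 7/24)*134 = (1445/24)*134 = 96815/12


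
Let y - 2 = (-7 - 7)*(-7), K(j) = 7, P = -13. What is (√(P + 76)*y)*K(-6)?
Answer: 2100*√7 ≈ 5556.1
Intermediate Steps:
y = 100 (y = 2 + (-7 - 7)*(-7) = 2 - 14*(-7) = 2 + 98 = 100)
(√(P + 76)*y)*K(-6) = (√(-13 + 76)*100)*7 = (√63*100)*7 = ((3*√7)*100)*7 = (300*√7)*7 = 2100*√7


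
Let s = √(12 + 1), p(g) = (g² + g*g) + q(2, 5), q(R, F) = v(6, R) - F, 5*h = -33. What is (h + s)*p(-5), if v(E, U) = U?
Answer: -1551/5 + 47*√13 ≈ -140.74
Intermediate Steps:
h = -33/5 (h = (⅕)*(-33) = -33/5 ≈ -6.6000)
q(R, F) = R - F
p(g) = -3 + 2*g² (p(g) = (g² + g*g) + (2 - 1*5) = (g² + g²) + (2 - 5) = 2*g² - 3 = -3 + 2*g²)
s = √13 ≈ 3.6056
(h + s)*p(-5) = (-33/5 + √13)*(-3 + 2*(-5)²) = (-33/5 + √13)*(-3 + 2*25) = (-33/5 + √13)*(-3 + 50) = (-33/5 + √13)*47 = -1551/5 + 47*√13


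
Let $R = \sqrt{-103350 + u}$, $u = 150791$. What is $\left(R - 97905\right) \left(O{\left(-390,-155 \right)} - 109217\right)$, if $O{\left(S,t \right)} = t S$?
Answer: $4774533135 - 48767 \sqrt{47441} \approx 4.7639 \cdot 10^{9}$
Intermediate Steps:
$O{\left(S,t \right)} = S t$
$R = \sqrt{47441}$ ($R = \sqrt{-103350 + 150791} = \sqrt{47441} \approx 217.81$)
$\left(R - 97905\right) \left(O{\left(-390,-155 \right)} - 109217\right) = \left(\sqrt{47441} - 97905\right) \left(\left(-390\right) \left(-155\right) - 109217\right) = \left(-97905 + \sqrt{47441}\right) \left(60450 - 109217\right) = \left(-97905 + \sqrt{47441}\right) \left(-48767\right) = 4774533135 - 48767 \sqrt{47441}$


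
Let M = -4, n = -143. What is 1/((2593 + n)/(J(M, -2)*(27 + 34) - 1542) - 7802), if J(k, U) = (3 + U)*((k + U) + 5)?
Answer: -229/1787008 ≈ -0.00012815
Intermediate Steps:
J(k, U) = (3 + U)*(5 + U + k) (J(k, U) = (3 + U)*((U + k) + 5) = (3 + U)*(5 + U + k))
1/((2593 + n)/(J(M, -2)*(27 + 34) - 1542) - 7802) = 1/((2593 - 143)/((15 + (-2)² + 3*(-4) + 8*(-2) - 2*(-4))*(27 + 34) - 1542) - 7802) = 1/(2450/((15 + 4 - 12 - 16 + 8)*61 - 1542) - 7802) = 1/(2450/(-1*61 - 1542) - 7802) = 1/(2450/(-61 - 1542) - 7802) = 1/(2450/(-1603) - 7802) = 1/(2450*(-1/1603) - 7802) = 1/(-350/229 - 7802) = 1/(-1787008/229) = -229/1787008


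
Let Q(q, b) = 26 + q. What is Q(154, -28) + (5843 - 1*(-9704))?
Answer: 15727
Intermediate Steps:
Q(154, -28) + (5843 - 1*(-9704)) = (26 + 154) + (5843 - 1*(-9704)) = 180 + (5843 + 9704) = 180 + 15547 = 15727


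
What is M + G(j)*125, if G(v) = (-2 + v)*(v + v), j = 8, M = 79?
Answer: 12079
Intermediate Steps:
G(v) = 2*v*(-2 + v) (G(v) = (-2 + v)*(2*v) = 2*v*(-2 + v))
M + G(j)*125 = 79 + (2*8*(-2 + 8))*125 = 79 + (2*8*6)*125 = 79 + 96*125 = 79 + 12000 = 12079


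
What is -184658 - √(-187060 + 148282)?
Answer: -184658 - I*√38778 ≈ -1.8466e+5 - 196.92*I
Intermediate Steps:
-184658 - √(-187060 + 148282) = -184658 - √(-38778) = -184658 - I*√38778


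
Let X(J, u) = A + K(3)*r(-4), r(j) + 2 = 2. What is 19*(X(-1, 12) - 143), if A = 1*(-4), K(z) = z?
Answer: -2793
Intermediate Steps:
r(j) = 0 (r(j) = -2 + 2 = 0)
A = -4
X(J, u) = -4 (X(J, u) = -4 + 3*0 = -4 + 0 = -4)
19*(X(-1, 12) - 143) = 19*(-4 - 143) = 19*(-147) = -2793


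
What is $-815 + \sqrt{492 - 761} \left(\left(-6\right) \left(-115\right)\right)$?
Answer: $-815 + 690 i \sqrt{269} \approx -815.0 + 11317.0 i$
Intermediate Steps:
$-815 + \sqrt{492 - 761} \left(\left(-6\right) \left(-115\right)\right) = -815 + \sqrt{-269} \cdot 690 = -815 + i \sqrt{269} \cdot 690 = -815 + 690 i \sqrt{269}$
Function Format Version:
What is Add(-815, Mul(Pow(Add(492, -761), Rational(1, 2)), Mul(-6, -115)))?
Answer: Add(-815, Mul(690, I, Pow(269, Rational(1, 2)))) ≈ Add(-815.00, Mul(11317., I))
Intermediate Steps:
Add(-815, Mul(Pow(Add(492, -761), Rational(1, 2)), Mul(-6, -115))) = Add(-815, Mul(Pow(-269, Rational(1, 2)), 690)) = Add(-815, Mul(Mul(I, Pow(269, Rational(1, 2))), 690)) = Add(-815, Mul(690, I, Pow(269, Rational(1, 2))))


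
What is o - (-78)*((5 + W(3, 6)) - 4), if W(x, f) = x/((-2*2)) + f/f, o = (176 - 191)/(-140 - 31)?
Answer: 11125/114 ≈ 97.588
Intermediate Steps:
o = 5/57 (o = -15/(-171) = -15*(-1/171) = 5/57 ≈ 0.087719)
W(x, f) = 1 - x/4 (W(x, f) = x/(-4) + 1 = x*(-1/4) + 1 = -x/4 + 1 = 1 - x/4)
o - (-78)*((5 + W(3, 6)) - 4) = 5/57 - (-78)*((5 + (1 - 1/4*3)) - 4) = 5/57 - (-78)*((5 + (1 - 3/4)) - 4) = 5/57 - (-78)*((5 + 1/4) - 4) = 5/57 - (-78)*(21/4 - 4) = 5/57 - (-78)*5/4 = 5/57 - 1*(-195/2) = 5/57 + 195/2 = 11125/114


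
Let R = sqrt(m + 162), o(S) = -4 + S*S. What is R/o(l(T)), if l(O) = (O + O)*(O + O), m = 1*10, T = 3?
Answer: sqrt(43)/646 ≈ 0.010151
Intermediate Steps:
m = 10
l(O) = 4*O**2 (l(O) = (2*O)*(2*O) = 4*O**2)
o(S) = -4 + S**2
R = 2*sqrt(43) (R = sqrt(10 + 162) = sqrt(172) = 2*sqrt(43) ≈ 13.115)
R/o(l(T)) = (2*sqrt(43))/(-4 + (4*3**2)**2) = (2*sqrt(43))/(-4 + (4*9)**2) = (2*sqrt(43))/(-4 + 36**2) = (2*sqrt(43))/(-4 + 1296) = (2*sqrt(43))/1292 = (2*sqrt(43))*(1/1292) = sqrt(43)/646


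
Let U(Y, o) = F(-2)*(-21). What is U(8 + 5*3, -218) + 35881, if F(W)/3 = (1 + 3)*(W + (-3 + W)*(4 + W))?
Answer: 38905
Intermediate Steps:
F(W) = 12*W + 12*(-3 + W)*(4 + W) (F(W) = 3*((1 + 3)*(W + (-3 + W)*(4 + W))) = 3*(4*(W + (-3 + W)*(4 + W))) = 3*(4*W + 4*(-3 + W)*(4 + W)) = 12*W + 12*(-3 + W)*(4 + W))
U(Y, o) = 3024 (U(Y, o) = (-144 + 12*(-2)**2 + 24*(-2))*(-21) = (-144 + 12*4 - 48)*(-21) = (-144 + 48 - 48)*(-21) = -144*(-21) = 3024)
U(8 + 5*3, -218) + 35881 = 3024 + 35881 = 38905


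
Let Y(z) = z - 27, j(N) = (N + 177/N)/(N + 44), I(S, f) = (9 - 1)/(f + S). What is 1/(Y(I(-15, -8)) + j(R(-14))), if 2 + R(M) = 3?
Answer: -1035/24211 ≈ -0.042749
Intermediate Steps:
R(M) = 1 (R(M) = -2 + 3 = 1)
I(S, f) = 8/(S + f)
j(N) = (N + 177/N)/(44 + N)
Y(z) = -27 + z
1/(Y(I(-15, -8)) + j(R(-14))) = 1/((-27 + 8/(-15 - 8)) + (177 + 1**2)/(1*(44 + 1))) = 1/((-27 + 8/(-23)) + 1*(177 + 1)/45) = 1/((-27 + 8*(-1/23)) + 1*(1/45)*178) = 1/((-27 - 8/23) + 178/45) = 1/(-629/23 + 178/45) = 1/(-24211/1035) = -1035/24211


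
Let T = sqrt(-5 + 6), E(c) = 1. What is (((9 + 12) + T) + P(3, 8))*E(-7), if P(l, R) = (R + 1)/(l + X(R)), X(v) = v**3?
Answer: 11339/515 ≈ 22.017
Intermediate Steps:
T = 1 (T = sqrt(1) = 1)
P(l, R) = (1 + R)/(l + R**3) (P(l, R) = (R + 1)/(l + R**3) = (1 + R)/(l + R**3))
(((9 + 12) + T) + P(3, 8))*E(-7) = (((9 + 12) + 1) + (1 + 8)/(3 + 8**3))*1 = ((21 + 1) + 9/(3 + 512))*1 = (22 + 9/515)*1 = (11339/515)*1 = 11339/515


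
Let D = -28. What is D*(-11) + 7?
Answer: 315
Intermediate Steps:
D*(-11) + 7 = -28*(-11) + 7 = 308 + 7 = 315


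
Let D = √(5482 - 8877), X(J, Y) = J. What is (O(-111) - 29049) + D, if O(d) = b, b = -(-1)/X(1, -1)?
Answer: -29048 + I*√3395 ≈ -29048.0 + 58.267*I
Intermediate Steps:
D = I*√3395 (D = √(-3395) = I*√3395 ≈ 58.267*I)
b = 1 (b = -(-1)/1 = -(-1) = -1*(-1) = 1)
O(d) = 1
(O(-111) - 29049) + D = (1 - 29049) + I*√3395 = -29048 + I*√3395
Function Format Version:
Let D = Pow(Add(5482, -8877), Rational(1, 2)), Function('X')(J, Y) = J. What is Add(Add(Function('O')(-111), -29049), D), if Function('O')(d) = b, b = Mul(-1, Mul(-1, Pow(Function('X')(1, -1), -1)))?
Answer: Add(-29048, Mul(I, Pow(3395, Rational(1, 2)))) ≈ Add(-29048., Mul(58.267, I))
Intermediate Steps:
D = Mul(I, Pow(3395, Rational(1, 2))) (D = Pow(-3395, Rational(1, 2)) = Mul(I, Pow(3395, Rational(1, 2))) ≈ Mul(58.267, I))
b = 1 (b = Mul(-1, Mul(-1, Pow(1, -1))) = Mul(-1, Mul(-1, 1)) = Mul(-1, -1) = 1)
Function('O')(d) = 1
Add(Add(Function('O')(-111), -29049), D) = Add(Add(1, -29049), Mul(I, Pow(3395, Rational(1, 2)))) = Add(-29048, Mul(I, Pow(3395, Rational(1, 2))))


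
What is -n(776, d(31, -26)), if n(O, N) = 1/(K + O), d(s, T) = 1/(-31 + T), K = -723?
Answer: -1/53 ≈ -0.018868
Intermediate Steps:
n(O, N) = 1/(-723 + O)
-n(776, d(31, -26)) = -1/(-723 + 776) = -1/53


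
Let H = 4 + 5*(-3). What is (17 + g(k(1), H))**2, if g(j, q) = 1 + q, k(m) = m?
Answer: 49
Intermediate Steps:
H = -11 (H = 4 - 15 = -11)
(17 + g(k(1), H))**2 = (17 + (1 - 11))**2 = (17 - 10)**2 = 7**2 = 49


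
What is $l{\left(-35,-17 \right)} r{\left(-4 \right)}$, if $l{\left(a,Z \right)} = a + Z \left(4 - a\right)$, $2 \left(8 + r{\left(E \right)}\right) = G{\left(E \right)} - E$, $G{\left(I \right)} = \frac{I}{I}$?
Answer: $3839$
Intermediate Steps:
$G{\left(I \right)} = 1$
$r{\left(E \right)} = - \frac{15}{2} - \frac{E}{2}$ ($r{\left(E \right)} = -8 + \frac{1 - E}{2} = -8 - \left(- \frac{1}{2} + \frac{E}{2}\right) = - \frac{15}{2} - \frac{E}{2}$)
$l{\left(-35,-17 \right)} r{\left(-4 \right)} = \left(-35 + 4 \left(-17\right) - \left(-17\right) \left(-35\right)\right) \left(- \frac{15}{2} - -2\right) = \left(-35 - 68 - 595\right) \left(- \frac{15}{2} + 2\right) = \left(-698\right) \left(- \frac{11}{2}\right) = 3839$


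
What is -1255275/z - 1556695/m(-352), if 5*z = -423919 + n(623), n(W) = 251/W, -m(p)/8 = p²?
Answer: 714503717320295/43630940987392 ≈ 16.376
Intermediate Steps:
m(p) = -8*p²
z = -264101286/3115 (z = (-423919 + 251/623)/5 = (⅕)*(-264101286/623) = -264101286/3115 ≈ -84784.)
-1255275/z - 1556695/m(-352) = -1255275/(-264101286/3115) - 1556695/((-8*(-352)²)) = -1255275*(-3115/264101286) - 1556695/((-8*123904)) = 1303393875/88033762 - 1556695/(-991232) = 1303393875/88033762 - 1556695*(-1/991232) = 1303393875/88033762 + 1556695/991232 = 714503717320295/43630940987392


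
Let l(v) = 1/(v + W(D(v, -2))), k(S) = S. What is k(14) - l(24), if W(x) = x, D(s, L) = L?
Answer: 307/22 ≈ 13.955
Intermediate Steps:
l(v) = 1/(-2 + v) (l(v) = 1/(v - 2) = 1/(-2 + v))
k(14) - l(24) = 14 - 1/(-2 + 24) = 14 - 1/22 = 307/22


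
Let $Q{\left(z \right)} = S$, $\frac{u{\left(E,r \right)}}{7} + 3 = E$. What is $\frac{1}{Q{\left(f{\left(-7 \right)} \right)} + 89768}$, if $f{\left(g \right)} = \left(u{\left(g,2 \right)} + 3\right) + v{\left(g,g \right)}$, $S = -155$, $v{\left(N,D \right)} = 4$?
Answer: $\frac{1}{89613} \approx 1.1159 \cdot 10^{-5}$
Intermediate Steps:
$u{\left(E,r \right)} = -21 + 7 E$
$f{\left(g \right)} = -14 + 7 g$ ($f{\left(g \right)} = \left(\left(-21 + 7 g\right) + 3\right) + 4 = \left(-18 + 7 g\right) + 4 = -14 + 7 g$)
$Q{\left(z \right)} = -155$
$\frac{1}{Q{\left(f{\left(-7 \right)} \right)} + 89768} = \frac{1}{-155 + 89768} = \frac{1}{89613}$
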